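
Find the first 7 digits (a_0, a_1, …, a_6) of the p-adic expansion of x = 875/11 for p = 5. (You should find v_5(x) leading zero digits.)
(a_0, …, a_6) = (0, 0, 0, 2, 2, 0, 4)

v_5(875/11) = 3, so a_0 = ... = a_2 = 0. Factor out: x = 5^3 · u with u = 7/11 a unit in ℤ_5. Expand u iteratively via a_{v+i} = u_i mod 5, u_{i+1} = (u_i − a_{v+i})/5:
  u_0 = 7/11;  a_3 = 2;  u_1 = (u_0 − 2)/5 = -3/11
  u_1 = -3/11;  a_4 = 2;  u_2 = (u_1 − 2)/5 = -5/11
  u_2 = -5/11;  a_5 = 0;  u_3 = (u_2 − 0)/5 = -1/11
  u_3 = -1/11;  a_6 = 4;  u_4 = (u_3 − 4)/5 = -9/11
Digits: (0, 0, 0, 2, 2, 0, 4).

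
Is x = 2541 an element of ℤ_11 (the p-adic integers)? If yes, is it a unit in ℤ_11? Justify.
x ∈ ℤ_11 but not a unit; v_11(x) = 2 > 0

ℤ_11 = {x ∈ ℚ_11 : v_11(x) ≥ 0} and ℤ_11^× = {x ∈ ℤ_11 : v_11(x) = 0}. Here v_11(2541) = v_11(num) − v_11(den) = 2; compare against these criteria.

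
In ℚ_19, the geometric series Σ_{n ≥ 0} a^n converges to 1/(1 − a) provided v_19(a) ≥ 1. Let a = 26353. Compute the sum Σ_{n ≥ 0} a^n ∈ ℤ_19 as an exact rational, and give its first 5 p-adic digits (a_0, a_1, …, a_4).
Σ a^n = 1/(1 − a) = -1/26352;  first 5 digits = (1, 0, 16, 3, 9)

v_19(a) = 2 ≥ 1, so the series converges in ℤ_19 to 1/(1 − a) = 1/(1 − 26353) = -1/26352. Expand this rational in ℤ_19: compute digits iteratively via d_i = x_i mod 19, x_{i+1} = (x_i − d_i)/19. The first 5 digits are (1, 0, 16, 3, 9).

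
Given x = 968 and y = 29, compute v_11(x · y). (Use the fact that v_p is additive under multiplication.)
v_11(28072) = 2

v_p(x) = 2 (factor: 968 = 11^2 · 8); v_p(y) = 0 (factor: 29 = 11^0 · 29). Additivity: v_p(xy) = v_p(x) + v_p(y) = 2 + 0 = 2. (Direct check: xy = 28072 = 11^2 · (232).)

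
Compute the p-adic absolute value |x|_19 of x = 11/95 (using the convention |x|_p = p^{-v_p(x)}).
|11/95|_19 = 19

Step 1 — compute v_19(x) by factoring powers of 19 out of the numerator and denominator: v_19(11/95) = -1. Step 2 — apply |x|_p = p^{-v_p(x)} = 19^{1} = 19.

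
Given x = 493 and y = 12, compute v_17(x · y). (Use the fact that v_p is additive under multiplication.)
v_17(5916) = 1

v_p(x) = 1 (factor: 493 = 17^1 · 29); v_p(y) = 0 (factor: 12 = 17^0 · 12). Additivity: v_p(xy) = v_p(x) + v_p(y) = 1 + 0 = 1. (Direct check: xy = 5916 = 17^1 · (348).)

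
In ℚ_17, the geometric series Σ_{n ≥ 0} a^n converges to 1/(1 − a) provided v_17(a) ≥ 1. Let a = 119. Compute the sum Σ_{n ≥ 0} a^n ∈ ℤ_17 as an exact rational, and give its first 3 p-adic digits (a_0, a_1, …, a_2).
Σ a^n = 1/(1 − a) = -1/118;  first 3 digits = (1, 7, 15)

v_17(a) = 1 ≥ 1, so the series converges in ℤ_17 to 1/(1 − a) = 1/(1 − 119) = -1/118. Expand this rational in ℤ_17: compute digits iteratively via d_i = x_i mod 17, x_{i+1} = (x_i − d_i)/17. The first 3 digits are (1, 7, 15).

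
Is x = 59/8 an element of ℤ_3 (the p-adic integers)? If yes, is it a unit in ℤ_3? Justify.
x ∈ ℤ_3^× (unit); v_3(x) = 0

ℤ_3 = {x ∈ ℚ_3 : v_3(x) ≥ 0} and ℤ_3^× = {x ∈ ℤ_3 : v_3(x) = 0}. Here v_3(59/8) = v_3(num) − v_3(den) = 0; compare against these criteria.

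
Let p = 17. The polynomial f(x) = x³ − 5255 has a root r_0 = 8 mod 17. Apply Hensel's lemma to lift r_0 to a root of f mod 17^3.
r_2 = 2575 (mod 4913)

Hensel: r_{i+1} = r_i − f(r_i)/f′(r_i) mod 17^{i+2}, where f′(x) = 3x². Iterate:
  r_0 = 8 (mod 17)
  r_1 = 263 (mod 289)
  r_2 = 2575 (mod 4913)
Final: r = 2575 with f(r) ≡ 0 mod 17^3.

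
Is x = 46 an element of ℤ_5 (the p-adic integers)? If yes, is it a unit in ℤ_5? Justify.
x ∈ ℤ_5^× (unit); v_5(x) = 0

ℤ_5 = {x ∈ ℚ_5 : v_5(x) ≥ 0} and ℤ_5^× = {x ∈ ℤ_5 : v_5(x) = 0}. Here v_5(46) = v_5(num) − v_5(den) = 0; compare against these criteria.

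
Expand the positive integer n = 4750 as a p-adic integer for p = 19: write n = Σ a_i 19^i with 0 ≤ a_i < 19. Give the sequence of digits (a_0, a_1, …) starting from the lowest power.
(a_0, a_1, …) = (0, 3, 13)

Repeated division by 19 gives the digits low-to-high: 4750 = 3·19^1 + 13·19^2. Digit sequence: (0, 3, 13).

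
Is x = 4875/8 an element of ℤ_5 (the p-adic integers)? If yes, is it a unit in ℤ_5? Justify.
x ∈ ℤ_5 but not a unit; v_5(x) = 3 > 0

ℤ_5 = {x ∈ ℚ_5 : v_5(x) ≥ 0} and ℤ_5^× = {x ∈ ℤ_5 : v_5(x) = 0}. Here v_5(4875/8) = v_5(num) − v_5(den) = 3; compare against these criteria.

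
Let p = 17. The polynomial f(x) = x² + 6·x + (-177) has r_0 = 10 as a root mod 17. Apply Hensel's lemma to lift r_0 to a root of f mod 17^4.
r_3 = 911 (mod 83521)

Hensel: r_{i+1} = r_i − f(r_i)·(f′(r_i))^{-1} mod 17^{i+2}, f′(x) = 2x + 6. Iterate:
  r_0 = 10 (mod 17)
  r_1 = 44 (mod 289)
  r_2 = 911 (mod 4913)
  r_3 = 911 (mod 83521)
Final: r = 911 satisfies f(r) ≡ 0 mod 17^4.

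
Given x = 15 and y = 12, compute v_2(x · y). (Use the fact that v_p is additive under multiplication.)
v_2(180) = 2

v_p(x) = 0 (factor: 15 = 2^0 · 15); v_p(y) = 2 (factor: 12 = 2^2 · 3). Additivity: v_p(xy) = v_p(x) + v_p(y) = 0 + 2 = 2. (Direct check: xy = 180 = 2^2 · (45).)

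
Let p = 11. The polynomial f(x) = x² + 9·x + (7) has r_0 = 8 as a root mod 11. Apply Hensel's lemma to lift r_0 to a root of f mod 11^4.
r_3 = 6454 (mod 14641)

Hensel: r_{i+1} = r_i − f(r_i)·(f′(r_i))^{-1} mod 11^{i+2}, f′(x) = 2x + 9. Iterate:
  r_0 = 8 (mod 11)
  r_1 = 41 (mod 121)
  r_2 = 1130 (mod 1331)
  r_3 = 6454 (mod 14641)
Final: r = 6454 satisfies f(r) ≡ 0 mod 11^4.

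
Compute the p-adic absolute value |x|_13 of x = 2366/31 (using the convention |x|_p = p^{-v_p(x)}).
|2366/31|_13 = 1/169

Step 1 — compute v_13(x) by factoring powers of 13 out of the numerator and denominator: v_13(2366/31) = 2. Step 2 — apply |x|_p = p^{-v_p(x)} = 13^{-2} = 1/169.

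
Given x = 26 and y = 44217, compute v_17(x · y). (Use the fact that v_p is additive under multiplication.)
v_17(1149642) = 3

v_p(x) = 0 (factor: 26 = 17^0 · 26); v_p(y) = 3 (factor: 44217 = 17^3 · 9). Additivity: v_p(xy) = v_p(x) + v_p(y) = 0 + 3 = 3. (Direct check: xy = 1149642 = 17^3 · (234).)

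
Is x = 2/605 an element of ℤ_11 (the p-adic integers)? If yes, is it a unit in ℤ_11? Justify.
x ∉ ℤ_11 (v_11(x) = -2 < 0)

ℤ_11 = {x ∈ ℚ_11 : v_11(x) ≥ 0} and ℤ_11^× = {x ∈ ℤ_11 : v_11(x) = 0}. Here v_11(2/605) = v_11(num) − v_11(den) = -2; compare against these criteria.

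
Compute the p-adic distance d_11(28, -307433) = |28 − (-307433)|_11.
d_11(28, -307433) = 1/14641

Step 1 — x − y = 28 − (-307433) = 307461. Step 2 — v_11(307461) = 4 (factor: 307461 = (11^4 · 21); the sign does not affect v_p). Step 3 — |x − y|_11 = 11^{-4} = 1/14641.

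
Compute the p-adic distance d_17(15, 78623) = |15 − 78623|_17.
d_17(15, 78623) = 1/4913

Step 1 — x − y = 15 − 78623 = -78608. Step 2 — v_17(-78608) = 3 (factor: -78608 = −(17^3 · 16); the sign does not affect v_p). Step 3 — |x − y|_17 = 17^{-3} = 1/4913.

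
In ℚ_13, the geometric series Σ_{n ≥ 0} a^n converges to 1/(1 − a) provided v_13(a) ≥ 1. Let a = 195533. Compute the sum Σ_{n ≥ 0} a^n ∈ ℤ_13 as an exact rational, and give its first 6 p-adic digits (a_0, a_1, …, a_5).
Σ a^n = 1/(1 − a) = -1/195532;  first 6 digits = (1, 0, 0, 11, 6, 0)

v_13(a) = 3 ≥ 1, so the series converges in ℤ_13 to 1/(1 − a) = 1/(1 − 195533) = -1/195532. Expand this rational in ℤ_13: compute digits iteratively via d_i = x_i mod 13, x_{i+1} = (x_i − d_i)/13. The first 6 digits are (1, 0, 0, 11, 6, 0).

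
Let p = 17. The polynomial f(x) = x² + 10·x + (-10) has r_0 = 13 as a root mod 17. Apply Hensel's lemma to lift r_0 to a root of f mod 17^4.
r_3 = 2325 (mod 83521)

Hensel: r_{i+1} = r_i − f(r_i)·(f′(r_i))^{-1} mod 17^{i+2}, f′(x) = 2x + 10. Iterate:
  r_0 = 13 (mod 17)
  r_1 = 13 (mod 289)
  r_2 = 2325 (mod 4913)
  r_3 = 2325 (mod 83521)
Final: r = 2325 satisfies f(r) ≡ 0 mod 17^4.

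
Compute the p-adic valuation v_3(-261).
v_3(-261) = 2

v_3(n) is the largest exponent k such that 3^k divides n. Factor out: -261 = -3^2 · 29. (Sign doesn't affect v_p.) So v_3(-261) = 2.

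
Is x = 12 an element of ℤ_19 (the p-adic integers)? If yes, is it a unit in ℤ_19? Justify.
x ∈ ℤ_19^× (unit); v_19(x) = 0

ℤ_19 = {x ∈ ℚ_19 : v_19(x) ≥ 0} and ℤ_19^× = {x ∈ ℤ_19 : v_19(x) = 0}. Here v_19(12) = v_19(num) − v_19(den) = 0; compare against these criteria.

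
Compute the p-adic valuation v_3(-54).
v_3(-54) = 3

v_3(n) is the largest exponent k such that 3^k divides n. Factor out: -54 = -3^3 · 2. (Sign doesn't affect v_p.) So v_3(-54) = 3.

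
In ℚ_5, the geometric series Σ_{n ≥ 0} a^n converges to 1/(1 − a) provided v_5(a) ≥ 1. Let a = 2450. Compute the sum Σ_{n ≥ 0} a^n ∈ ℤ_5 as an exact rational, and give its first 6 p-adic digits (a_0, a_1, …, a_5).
Σ a^n = 1/(1 − a) = -1/2449;  first 6 digits = (1, 0, 3, 4, 2, 1)

v_5(a) = 2 ≥ 1, so the series converges in ℤ_5 to 1/(1 − a) = 1/(1 − 2450) = -1/2449. Expand this rational in ℤ_5: compute digits iteratively via d_i = x_i mod 5, x_{i+1} = (x_i − d_i)/5. The first 6 digits are (1, 0, 3, 4, 2, 1).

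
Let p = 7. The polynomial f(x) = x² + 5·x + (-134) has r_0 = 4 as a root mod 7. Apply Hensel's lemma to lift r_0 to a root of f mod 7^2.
r_1 = 4 (mod 49)

Hensel: r_{i+1} = r_i − f(r_i)·(f′(r_i))^{-1} mod 7^{i+2}, f′(x) = 2x + 5. Iterate:
  r_0 = 4 (mod 7)
  r_1 = 4 (mod 49)
Final: r = 4 satisfies f(r) ≡ 0 mod 7^2.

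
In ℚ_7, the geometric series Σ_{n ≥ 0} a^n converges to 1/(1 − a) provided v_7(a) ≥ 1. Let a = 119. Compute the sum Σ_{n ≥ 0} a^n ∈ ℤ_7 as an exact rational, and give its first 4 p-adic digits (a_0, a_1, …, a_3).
Σ a^n = 1/(1 − a) = -1/118;  first 4 digits = (1, 3, 4, 5)

v_7(a) = 1 ≥ 1, so the series converges in ℤ_7 to 1/(1 − a) = 1/(1 − 119) = -1/118. Expand this rational in ℤ_7: compute digits iteratively via d_i = x_i mod 7, x_{i+1} = (x_i − d_i)/7. The first 4 digits are (1, 3, 4, 5).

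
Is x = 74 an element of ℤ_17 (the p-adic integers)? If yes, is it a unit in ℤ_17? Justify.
x ∈ ℤ_17^× (unit); v_17(x) = 0

ℤ_17 = {x ∈ ℚ_17 : v_17(x) ≥ 0} and ℤ_17^× = {x ∈ ℤ_17 : v_17(x) = 0}. Here v_17(74) = v_17(num) − v_17(den) = 0; compare against these criteria.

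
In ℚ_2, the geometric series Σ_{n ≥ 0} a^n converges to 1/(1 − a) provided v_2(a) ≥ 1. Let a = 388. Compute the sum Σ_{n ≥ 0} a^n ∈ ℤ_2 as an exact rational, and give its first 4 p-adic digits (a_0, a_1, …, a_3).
Σ a^n = 1/(1 − a) = -1/387;  first 4 digits = (1, 0, 1, 0)

v_2(a) = 2 ≥ 1, so the series converges in ℤ_2 to 1/(1 − a) = 1/(1 − 388) = -1/387. Expand this rational in ℤ_2: compute digits iteratively via d_i = x_i mod 2, x_{i+1} = (x_i − d_i)/2. The first 4 digits are (1, 0, 1, 0).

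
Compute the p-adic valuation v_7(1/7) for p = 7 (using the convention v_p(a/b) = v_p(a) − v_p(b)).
v_7(1/7) = -1

Factor powers of 7 from the numerator and denominator of the reduced fraction: 1 = 7^0 · 1 and 7 = 7^1 · 1. Apply v_p(a/b) = v_p(a) − v_p(b): v_7(1/7) = 0 − 1 = -1.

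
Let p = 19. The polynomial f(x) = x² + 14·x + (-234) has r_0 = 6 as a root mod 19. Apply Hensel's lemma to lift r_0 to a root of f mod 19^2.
r_1 = 177 (mod 361)

Hensel: r_{i+1} = r_i − f(r_i)·(f′(r_i))^{-1} mod 19^{i+2}, f′(x) = 2x + 14. Iterate:
  r_0 = 6 (mod 19)
  r_1 = 177 (mod 361)
Final: r = 177 satisfies f(r) ≡ 0 mod 19^2.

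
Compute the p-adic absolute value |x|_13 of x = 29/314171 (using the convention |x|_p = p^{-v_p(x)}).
|29/314171|_13 = 28561

Step 1 — compute v_13(x) by factoring powers of 13 out of the numerator and denominator: v_13(29/314171) = -4. Step 2 — apply |x|_p = p^{-v_p(x)} = 13^{4} = 28561.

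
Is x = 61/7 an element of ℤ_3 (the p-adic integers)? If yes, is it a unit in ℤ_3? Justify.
x ∈ ℤ_3^× (unit); v_3(x) = 0

ℤ_3 = {x ∈ ℚ_3 : v_3(x) ≥ 0} and ℤ_3^× = {x ∈ ℤ_3 : v_3(x) = 0}. Here v_3(61/7) = v_3(num) − v_3(den) = 0; compare against these criteria.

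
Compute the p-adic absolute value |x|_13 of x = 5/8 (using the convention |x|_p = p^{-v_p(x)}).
|5/8|_13 = 1

Step 1 — compute v_13(x) by factoring powers of 13 out of the numerator and denominator: v_13(5/8) = 0. Step 2 — apply |x|_p = p^{-v_p(x)} = 13^{0} = 1.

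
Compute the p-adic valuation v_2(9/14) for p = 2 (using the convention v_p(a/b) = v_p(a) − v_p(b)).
v_2(9/14) = -1

Factor powers of 2 from the numerator and denominator of the reduced fraction: 9 = 2^0 · 9 and 14 = 2^1 · 7. Apply v_p(a/b) = v_p(a) − v_p(b): v_2(9/14) = 0 − 1 = -1.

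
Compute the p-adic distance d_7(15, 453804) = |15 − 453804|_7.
d_7(15, 453804) = 1/16807

Step 1 — x − y = 15 − 453804 = -453789. Step 2 — v_7(-453789) = 5 (factor: -453789 = −(7^5 · 27); the sign does not affect v_p). Step 3 — |x − y|_7 = 7^{-5} = 1/16807.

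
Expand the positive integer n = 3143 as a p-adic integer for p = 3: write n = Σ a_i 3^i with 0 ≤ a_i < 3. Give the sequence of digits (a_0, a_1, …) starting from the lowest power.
(a_0, a_1, …) = (2, 0, 1, 2, 2, 0, 1, 1)

Repeated division by 3 gives the digits low-to-high: 3143 = 2 + 1·3^2 + 2·3^3 + 2·3^4 + 1·3^6 + 1·3^7. Digit sequence: (2, 0, 1, 2, 2, 0, 1, 1).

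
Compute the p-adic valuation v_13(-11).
v_13(-11) = 0

v_13(n) is the largest exponent k such that 13^k divides n. Factor out: -11 = -13^0 · 11. (Sign doesn't affect v_p.) So v_13(-11) = 0.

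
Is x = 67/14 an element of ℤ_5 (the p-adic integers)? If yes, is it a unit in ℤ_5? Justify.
x ∈ ℤ_5^× (unit); v_5(x) = 0

ℤ_5 = {x ∈ ℚ_5 : v_5(x) ≥ 0} and ℤ_5^× = {x ∈ ℤ_5 : v_5(x) = 0}. Here v_5(67/14) = v_5(num) − v_5(den) = 0; compare against these criteria.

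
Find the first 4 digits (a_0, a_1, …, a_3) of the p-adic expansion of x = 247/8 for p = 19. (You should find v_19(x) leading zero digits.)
(a_0, …, a_3) = (0, 4, 7, 2)

v_19(247/8) = 1, so a_0 = ... = a_0 = 0. Factor out: x = 19^1 · u with u = 13/8 a unit in ℤ_19. Expand u iteratively via a_{v+i} = u_i mod 19, u_{i+1} = (u_i − a_{v+i})/19:
  u_0 = 13/8;  a_1 = 4;  u_1 = (u_0 − 4)/19 = -1/8
  u_1 = -1/8;  a_2 = 7;  u_2 = (u_1 − 7)/19 = -3/8
  u_2 = -3/8;  a_3 = 2;  u_3 = (u_2 − 2)/19 = -1/8
Digits: (0, 4, 7, 2).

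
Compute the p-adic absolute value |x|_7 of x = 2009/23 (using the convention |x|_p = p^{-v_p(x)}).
|2009/23|_7 = 1/49

Step 1 — compute v_7(x) by factoring powers of 7 out of the numerator and denominator: v_7(2009/23) = 2. Step 2 — apply |x|_p = p^{-v_p(x)} = 7^{-2} = 1/49.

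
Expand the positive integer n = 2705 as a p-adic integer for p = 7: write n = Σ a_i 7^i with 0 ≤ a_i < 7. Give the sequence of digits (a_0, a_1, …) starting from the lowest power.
(a_0, a_1, …) = (3, 1, 6, 0, 1)

Repeated division by 7 gives the digits low-to-high: 2705 = 3 + 1·7^1 + 6·7^2 + 1·7^4. Digit sequence: (3, 1, 6, 0, 1).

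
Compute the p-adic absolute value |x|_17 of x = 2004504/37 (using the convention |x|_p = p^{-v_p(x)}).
|2004504/37|_17 = 1/83521

Step 1 — compute v_17(x) by factoring powers of 17 out of the numerator and denominator: v_17(2004504/37) = 4. Step 2 — apply |x|_p = p^{-v_p(x)} = 17^{-4} = 1/83521.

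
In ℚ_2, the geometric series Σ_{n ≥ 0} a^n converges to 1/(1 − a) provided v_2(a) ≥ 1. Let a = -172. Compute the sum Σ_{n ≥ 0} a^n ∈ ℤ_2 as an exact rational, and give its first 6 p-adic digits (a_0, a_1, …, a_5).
Σ a^n = 1/(1 − a) = 1/173;  first 6 digits = (1, 0, 1, 0, 0, 1)

v_2(a) = 2 ≥ 1, so the series converges in ℤ_2 to 1/(1 − a) = 1/(1 − (-172)) = 1/173. Expand this rational in ℤ_2: compute digits iteratively via d_i = x_i mod 2, x_{i+1} = (x_i − d_i)/2. The first 6 digits are (1, 0, 1, 0, 0, 1).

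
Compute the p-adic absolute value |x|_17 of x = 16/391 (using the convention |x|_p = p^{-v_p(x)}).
|16/391|_17 = 17

Step 1 — compute v_17(x) by factoring powers of 17 out of the numerator and denominator: v_17(16/391) = -1. Step 2 — apply |x|_p = p^{-v_p(x)} = 17^{1} = 17.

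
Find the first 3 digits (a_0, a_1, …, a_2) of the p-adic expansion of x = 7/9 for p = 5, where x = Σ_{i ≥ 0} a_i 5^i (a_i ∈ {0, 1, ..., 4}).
(a_0, …, a_2) = (3, 4, 3)

v_5(7/9) = 0 (numerator and denominator both coprime to 5), so x ∈ ℤ_5^×. Compute digits iteratively via a_i = x_i mod 5, x_{i+1} = (x_i − a_i)/5, with x_0 = x:
  x_0 = 7/9;  a_0 = 3;  x_1 = (x_0 − 3)/5 = -4/9
  x_1 = -4/9;  a_1 = 4;  x_2 = (x_1 − 4)/5 = -8/9
  x_2 = -8/9;  a_2 = 3;  x_3 = (x_2 − 3)/5 = -7/9
Digits: (3, 4, 3).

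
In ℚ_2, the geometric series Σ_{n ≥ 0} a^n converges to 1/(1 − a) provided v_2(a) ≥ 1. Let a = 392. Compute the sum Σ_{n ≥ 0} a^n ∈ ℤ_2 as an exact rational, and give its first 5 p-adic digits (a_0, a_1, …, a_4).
Σ a^n = 1/(1 − a) = -1/391;  first 5 digits = (1, 0, 0, 1, 0)

v_2(a) = 3 ≥ 1, so the series converges in ℤ_2 to 1/(1 − a) = 1/(1 − 392) = -1/391. Expand this rational in ℤ_2: compute digits iteratively via d_i = x_i mod 2, x_{i+1} = (x_i − d_i)/2. The first 5 digits are (1, 0, 0, 1, 0).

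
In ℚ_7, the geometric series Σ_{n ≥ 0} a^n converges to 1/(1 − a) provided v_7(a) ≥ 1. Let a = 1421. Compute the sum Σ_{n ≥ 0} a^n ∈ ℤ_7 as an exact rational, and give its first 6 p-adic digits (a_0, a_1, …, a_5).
Σ a^n = 1/(1 − a) = -1/1420;  first 6 digits = (1, 0, 1, 4, 1, 1)

v_7(a) = 2 ≥ 1, so the series converges in ℤ_7 to 1/(1 − a) = 1/(1 − 1421) = -1/1420. Expand this rational in ℤ_7: compute digits iteratively via d_i = x_i mod 7, x_{i+1} = (x_i − d_i)/7. The first 6 digits are (1, 0, 1, 4, 1, 1).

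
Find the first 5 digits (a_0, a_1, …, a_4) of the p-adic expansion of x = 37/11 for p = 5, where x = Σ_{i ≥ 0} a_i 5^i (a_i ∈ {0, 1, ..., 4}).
(a_0, …, a_4) = (2, 3, 4, 0, 3)

v_5(37/11) = 0 (numerator and denominator both coprime to 5), so x ∈ ℤ_5^×. Compute digits iteratively via a_i = x_i mod 5, x_{i+1} = (x_i − a_i)/5, with x_0 = x:
  x_0 = 37/11;  a_0 = 2;  x_1 = (x_0 − 2)/5 = 3/11
  x_1 = 3/11;  a_1 = 3;  x_2 = (x_1 − 3)/5 = -6/11
  x_2 = -6/11;  a_2 = 4;  x_3 = (x_2 − 4)/5 = -10/11
  x_3 = -10/11;  a_3 = 0;  x_4 = (x_3 − 0)/5 = -2/11
  x_4 = -2/11;  a_4 = 3;  x_5 = (x_4 − 3)/5 = -7/11
Digits: (2, 3, 4, 0, 3).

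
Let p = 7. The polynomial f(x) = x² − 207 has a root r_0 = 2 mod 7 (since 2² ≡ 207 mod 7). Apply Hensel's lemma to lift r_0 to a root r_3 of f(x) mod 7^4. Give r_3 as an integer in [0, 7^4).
r_3 = 1290 (mod 2401)

Hensel's recurrence: r_{i+1} = r_i − f(r_i)·(f′(r_i))^{-1} mod 7^{i+2}, with f′(x) = 2x. Iterate:
  r_0 = 2 (mod 7)
  r_1 = 16 (mod 49)
  r_2 = 261 (mod 343)
  r_3 = 1290 (mod 2401)
Final: r_3 = 1290, and one checks f(r_3) ≡ 0 mod 7^4.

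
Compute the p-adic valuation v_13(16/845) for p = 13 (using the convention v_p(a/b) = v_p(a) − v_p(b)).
v_13(16/845) = -2

Factor powers of 13 from the numerator and denominator of the reduced fraction: 16 = 13^0 · 16 and 845 = 13^2 · 5. Apply v_p(a/b) = v_p(a) − v_p(b): v_13(16/845) = 0 − 2 = -2.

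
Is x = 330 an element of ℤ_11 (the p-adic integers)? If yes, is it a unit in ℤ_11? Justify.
x ∈ ℤ_11 but not a unit; v_11(x) = 1 > 0

ℤ_11 = {x ∈ ℚ_11 : v_11(x) ≥ 0} and ℤ_11^× = {x ∈ ℤ_11 : v_11(x) = 0}. Here v_11(330) = v_11(num) − v_11(den) = 1; compare against these criteria.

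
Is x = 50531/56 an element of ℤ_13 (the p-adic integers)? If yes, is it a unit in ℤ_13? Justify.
x ∈ ℤ_13 but not a unit; v_13(x) = 3 > 0

ℤ_13 = {x ∈ ℚ_13 : v_13(x) ≥ 0} and ℤ_13^× = {x ∈ ℤ_13 : v_13(x) = 0}. Here v_13(50531/56) = v_13(num) − v_13(den) = 3; compare against these criteria.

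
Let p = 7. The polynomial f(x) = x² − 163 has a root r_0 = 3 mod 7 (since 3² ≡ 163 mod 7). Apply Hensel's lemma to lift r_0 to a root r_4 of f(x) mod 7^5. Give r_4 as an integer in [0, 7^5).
r_4 = 15284 (mod 16807)

Hensel's recurrence: r_{i+1} = r_i − f(r_i)·(f′(r_i))^{-1} mod 7^{i+2}, with f′(x) = 2x. Iterate:
  r_0 = 3 (mod 7)
  r_1 = 45 (mod 49)
  r_2 = 192 (mod 343)
  r_3 = 878 (mod 2401)
  r_4 = 15284 (mod 16807)
Final: r_4 = 15284, and one checks f(r_4) ≡ 0 mod 7^5.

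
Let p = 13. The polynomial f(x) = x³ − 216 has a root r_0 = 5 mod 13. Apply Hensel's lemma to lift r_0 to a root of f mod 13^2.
r_1 = 31 (mod 169)

Hensel: r_{i+1} = r_i − f(r_i)/f′(r_i) mod 13^{i+2}, where f′(x) = 3x². Iterate:
  r_0 = 5 (mod 13)
  r_1 = 31 (mod 169)
Final: r = 31 with f(r) ≡ 0 mod 13^2.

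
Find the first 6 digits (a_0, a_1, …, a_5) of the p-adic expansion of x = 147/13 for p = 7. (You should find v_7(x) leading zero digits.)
(a_0, …, a_5) = (0, 0, 4, 0, 1, 2)

v_7(147/13) = 2, so a_0 = ... = a_1 = 0. Factor out: x = 7^2 · u with u = 3/13 a unit in ℤ_7. Expand u iteratively via a_{v+i} = u_i mod 7, u_{i+1} = (u_i − a_{v+i})/7:
  u_0 = 3/13;  a_2 = 4;  u_1 = (u_0 − 4)/7 = -7/13
  u_1 = -7/13;  a_3 = 0;  u_2 = (u_1 − 0)/7 = -1/13
  u_2 = -1/13;  a_4 = 1;  u_3 = (u_2 − 1)/7 = -2/13
  u_3 = -2/13;  a_5 = 2;  u_4 = (u_3 − 2)/7 = -4/13
Digits: (0, 0, 4, 0, 1, 2).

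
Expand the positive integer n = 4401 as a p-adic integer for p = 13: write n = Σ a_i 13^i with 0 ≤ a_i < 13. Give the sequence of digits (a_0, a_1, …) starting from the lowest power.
(a_0, a_1, …) = (7, 0, 0, 2)

Repeated division by 13 gives the digits low-to-high: 4401 = 7 + 2·13^3. Digit sequence: (7, 0, 0, 2).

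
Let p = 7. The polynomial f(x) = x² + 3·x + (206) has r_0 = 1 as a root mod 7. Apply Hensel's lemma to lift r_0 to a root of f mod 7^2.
r_1 = 8 (mod 49)

Hensel: r_{i+1} = r_i − f(r_i)·(f′(r_i))^{-1} mod 7^{i+2}, f′(x) = 2x + 3. Iterate:
  r_0 = 1 (mod 7)
  r_1 = 8 (mod 49)
Final: r = 8 satisfies f(r) ≡ 0 mod 7^2.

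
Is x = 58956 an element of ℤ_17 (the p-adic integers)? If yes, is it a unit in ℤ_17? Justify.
x ∈ ℤ_17 but not a unit; v_17(x) = 3 > 0

ℤ_17 = {x ∈ ℚ_17 : v_17(x) ≥ 0} and ℤ_17^× = {x ∈ ℤ_17 : v_17(x) = 0}. Here v_17(58956) = v_17(num) − v_17(den) = 3; compare against these criteria.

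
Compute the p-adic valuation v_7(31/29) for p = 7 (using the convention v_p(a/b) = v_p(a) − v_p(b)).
v_7(31/29) = 0

Factor powers of 7 from the numerator and denominator of the reduced fraction: 31 = 7^0 · 31 and 29 = 7^0 · 29. Apply v_p(a/b) = v_p(a) − v_p(b): v_7(31/29) = 0 − 0 = 0.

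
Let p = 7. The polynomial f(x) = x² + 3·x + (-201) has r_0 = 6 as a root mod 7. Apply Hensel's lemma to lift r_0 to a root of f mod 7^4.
r_3 = 496 (mod 2401)

Hensel: r_{i+1} = r_i − f(r_i)·(f′(r_i))^{-1} mod 7^{i+2}, f′(x) = 2x + 3. Iterate:
  r_0 = 6 (mod 7)
  r_1 = 6 (mod 49)
  r_2 = 153 (mod 343)
  r_3 = 496 (mod 2401)
Final: r = 496 satisfies f(r) ≡ 0 mod 7^4.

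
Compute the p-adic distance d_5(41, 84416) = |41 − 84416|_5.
d_5(41, 84416) = 1/3125

Step 1 — x − y = 41 − 84416 = -84375. Step 2 — v_5(-84375) = 5 (factor: -84375 = −(5^5 · 27); the sign does not affect v_p). Step 3 — |x − y|_5 = 5^{-5} = 1/3125.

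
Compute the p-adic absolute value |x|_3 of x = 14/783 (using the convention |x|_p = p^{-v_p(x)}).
|14/783|_3 = 27

Step 1 — compute v_3(x) by factoring powers of 3 out of the numerator and denominator: v_3(14/783) = -3. Step 2 — apply |x|_p = p^{-v_p(x)} = 3^{3} = 27.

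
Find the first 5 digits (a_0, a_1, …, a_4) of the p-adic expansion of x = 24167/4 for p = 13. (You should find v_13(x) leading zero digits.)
(a_0, …, a_4) = (0, 0, 0, 6, 3)

v_13(24167/4) = 3, so a_0 = ... = a_2 = 0. Factor out: x = 13^3 · u with u = 11/4 a unit in ℤ_13. Expand u iteratively via a_{v+i} = u_i mod 13, u_{i+1} = (u_i − a_{v+i})/13:
  u_0 = 11/4;  a_3 = 6;  u_1 = (u_0 − 6)/13 = -1/4
  u_1 = -1/4;  a_4 = 3;  u_2 = (u_1 − 3)/13 = -1/4
Digits: (0, 0, 0, 6, 3).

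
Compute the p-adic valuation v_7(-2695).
v_7(-2695) = 2

v_7(n) is the largest exponent k such that 7^k divides n. Factor out: -2695 = -7^2 · 55. (Sign doesn't affect v_p.) So v_7(-2695) = 2.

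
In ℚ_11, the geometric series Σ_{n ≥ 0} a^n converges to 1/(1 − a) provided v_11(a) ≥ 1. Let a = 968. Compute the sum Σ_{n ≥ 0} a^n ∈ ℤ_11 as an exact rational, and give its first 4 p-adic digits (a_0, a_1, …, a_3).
Σ a^n = 1/(1 − a) = -1/967;  first 4 digits = (1, 0, 8, 0)

v_11(a) = 2 ≥ 1, so the series converges in ℤ_11 to 1/(1 − a) = 1/(1 − 968) = -1/967. Expand this rational in ℤ_11: compute digits iteratively via d_i = x_i mod 11, x_{i+1} = (x_i − d_i)/11. The first 4 digits are (1, 0, 8, 0).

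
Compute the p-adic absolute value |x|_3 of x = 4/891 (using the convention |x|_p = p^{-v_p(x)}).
|4/891|_3 = 81

Step 1 — compute v_3(x) by factoring powers of 3 out of the numerator and denominator: v_3(4/891) = -4. Step 2 — apply |x|_p = p^{-v_p(x)} = 3^{4} = 81.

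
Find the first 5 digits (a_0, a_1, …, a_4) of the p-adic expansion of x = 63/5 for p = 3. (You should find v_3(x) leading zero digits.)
(a_0, …, a_4) = (0, 0, 2, 1, 2)

v_3(63/5) = 2, so a_0 = ... = a_1 = 0. Factor out: x = 3^2 · u with u = 7/5 a unit in ℤ_3. Expand u iteratively via a_{v+i} = u_i mod 3, u_{i+1} = (u_i − a_{v+i})/3:
  u_0 = 7/5;  a_2 = 2;  u_1 = (u_0 − 2)/3 = -1/5
  u_1 = -1/5;  a_3 = 1;  u_2 = (u_1 − 1)/3 = -2/5
  u_2 = -2/5;  a_4 = 2;  u_3 = (u_2 − 2)/3 = -4/5
Digits: (0, 0, 2, 1, 2).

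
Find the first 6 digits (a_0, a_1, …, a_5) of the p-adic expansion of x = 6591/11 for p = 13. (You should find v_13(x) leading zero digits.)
(a_0, …, a_5) = (0, 0, 0, 5, 2, 1)

v_13(6591/11) = 3, so a_0 = ... = a_2 = 0. Factor out: x = 13^3 · u with u = 3/11 a unit in ℤ_13. Expand u iteratively via a_{v+i} = u_i mod 13, u_{i+1} = (u_i − a_{v+i})/13:
  u_0 = 3/11;  a_3 = 5;  u_1 = (u_0 − 5)/13 = -4/11
  u_1 = -4/11;  a_4 = 2;  u_2 = (u_1 − 2)/13 = -2/11
  u_2 = -2/11;  a_5 = 1;  u_3 = (u_2 − 1)/13 = -1/11
Digits: (0, 0, 0, 5, 2, 1).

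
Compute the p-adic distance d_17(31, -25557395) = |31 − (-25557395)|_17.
d_17(31, -25557395) = 1/1419857

Step 1 — x − y = 31 − (-25557395) = 25557426. Step 2 — v_17(25557426) = 5 (factor: 25557426 = (17^5 · 18); the sign does not affect v_p). Step 3 — |x − y|_17 = 17^{-5} = 1/1419857.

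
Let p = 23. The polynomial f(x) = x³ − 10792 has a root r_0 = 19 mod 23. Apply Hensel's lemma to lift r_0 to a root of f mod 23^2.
r_1 = 134 (mod 529)

Hensel: r_{i+1} = r_i − f(r_i)/f′(r_i) mod 23^{i+2}, where f′(x) = 3x². Iterate:
  r_0 = 19 (mod 23)
  r_1 = 134 (mod 529)
Final: r = 134 with f(r) ≡ 0 mod 23^2.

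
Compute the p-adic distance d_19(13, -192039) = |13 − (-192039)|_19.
d_19(13, -192039) = 1/6859

Step 1 — x − y = 13 − (-192039) = 192052. Step 2 — v_19(192052) = 3 (factor: 192052 = (19^3 · 28); the sign does not affect v_p). Step 3 — |x − y|_19 = 19^{-3} = 1/6859.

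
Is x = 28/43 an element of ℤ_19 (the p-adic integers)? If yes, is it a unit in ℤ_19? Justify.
x ∈ ℤ_19^× (unit); v_19(x) = 0

ℤ_19 = {x ∈ ℚ_19 : v_19(x) ≥ 0} and ℤ_19^× = {x ∈ ℤ_19 : v_19(x) = 0}. Here v_19(28/43) = v_19(num) − v_19(den) = 0; compare against these criteria.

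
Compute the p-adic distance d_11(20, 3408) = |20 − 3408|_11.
d_11(20, 3408) = 1/121

Step 1 — x − y = 20 − 3408 = -3388. Step 2 — v_11(-3388) = 2 (factor: -3388 = −(11^2 · 28); the sign does not affect v_p). Step 3 — |x − y|_11 = 11^{-2} = 1/121.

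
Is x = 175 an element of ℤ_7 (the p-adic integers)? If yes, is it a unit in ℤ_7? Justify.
x ∈ ℤ_7 but not a unit; v_7(x) = 1 > 0

ℤ_7 = {x ∈ ℚ_7 : v_7(x) ≥ 0} and ℤ_7^× = {x ∈ ℤ_7 : v_7(x) = 0}. Here v_7(175) = v_7(num) − v_7(den) = 1; compare against these criteria.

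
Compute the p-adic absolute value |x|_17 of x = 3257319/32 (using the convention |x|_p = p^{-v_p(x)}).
|3257319/32|_17 = 1/83521

Step 1 — compute v_17(x) by factoring powers of 17 out of the numerator and denominator: v_17(3257319/32) = 4. Step 2 — apply |x|_p = p^{-v_p(x)} = 17^{-4} = 1/83521.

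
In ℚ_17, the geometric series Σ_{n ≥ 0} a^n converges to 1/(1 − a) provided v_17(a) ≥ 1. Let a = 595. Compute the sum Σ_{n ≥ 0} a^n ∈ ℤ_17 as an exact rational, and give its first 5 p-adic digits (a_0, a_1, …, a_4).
Σ a^n = 1/(1 − a) = -1/594;  first 5 digits = (1, 1, 3, 5, 11)

v_17(a) = 1 ≥ 1, so the series converges in ℤ_17 to 1/(1 − a) = 1/(1 − 595) = -1/594. Expand this rational in ℤ_17: compute digits iteratively via d_i = x_i mod 17, x_{i+1} = (x_i − d_i)/17. The first 5 digits are (1, 1, 3, 5, 11).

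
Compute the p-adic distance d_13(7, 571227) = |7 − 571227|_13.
d_13(7, 571227) = 1/28561

Step 1 — x − y = 7 − 571227 = -571220. Step 2 — v_13(-571220) = 4 (factor: -571220 = −(13^4 · 20); the sign does not affect v_p). Step 3 — |x − y|_13 = 13^{-4} = 1/28561.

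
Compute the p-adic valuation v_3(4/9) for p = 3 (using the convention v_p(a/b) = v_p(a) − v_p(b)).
v_3(4/9) = -2

Factor powers of 3 from the numerator and denominator of the reduced fraction: 4 = 3^0 · 4 and 9 = 3^2 · 1. Apply v_p(a/b) = v_p(a) − v_p(b): v_3(4/9) = 0 − 2 = -2.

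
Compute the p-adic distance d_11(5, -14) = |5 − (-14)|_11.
d_11(5, -14) = 1

Step 1 — x − y = 5 − (-14) = 19. Step 2 — v_11(19) = 0 (factor: 19 = (11^0 · 19); the sign does not affect v_p). Step 3 — |x − y|_11 = 11^{0} = 1.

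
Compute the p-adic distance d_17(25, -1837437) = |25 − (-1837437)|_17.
d_17(25, -1837437) = 1/83521

Step 1 — x − y = 25 − (-1837437) = 1837462. Step 2 — v_17(1837462) = 4 (factor: 1837462 = (17^4 · 22); the sign does not affect v_p). Step 3 — |x − y|_17 = 17^{-4} = 1/83521.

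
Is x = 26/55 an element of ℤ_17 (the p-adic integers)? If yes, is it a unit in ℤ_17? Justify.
x ∈ ℤ_17^× (unit); v_17(x) = 0

ℤ_17 = {x ∈ ℚ_17 : v_17(x) ≥ 0} and ℤ_17^× = {x ∈ ℤ_17 : v_17(x) = 0}. Here v_17(26/55) = v_17(num) − v_17(den) = 0; compare against these criteria.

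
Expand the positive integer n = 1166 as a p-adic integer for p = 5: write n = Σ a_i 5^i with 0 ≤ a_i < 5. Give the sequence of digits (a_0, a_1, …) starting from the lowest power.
(a_0, a_1, …) = (1, 3, 1, 4, 1)

Repeated division by 5 gives the digits low-to-high: 1166 = 1 + 3·5^1 + 1·5^2 + 4·5^3 + 1·5^4. Digit sequence: (1, 3, 1, 4, 1).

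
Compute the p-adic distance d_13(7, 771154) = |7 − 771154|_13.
d_13(7, 771154) = 1/28561

Step 1 — x − y = 7 − 771154 = -771147. Step 2 — v_13(-771147) = 4 (factor: -771147 = −(13^4 · 27); the sign does not affect v_p). Step 3 — |x − y|_13 = 13^{-4} = 1/28561.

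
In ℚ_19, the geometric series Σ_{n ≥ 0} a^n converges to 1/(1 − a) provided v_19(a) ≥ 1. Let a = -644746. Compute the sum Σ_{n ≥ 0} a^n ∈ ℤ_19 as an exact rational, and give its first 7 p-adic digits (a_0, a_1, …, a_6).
Σ a^n = 1/(1 − a) = 1/644747;  first 7 digits = (1, 0, 0, 1, 14, 18, 0)

v_19(a) = 3 ≥ 1, so the series converges in ℤ_19 to 1/(1 − a) = 1/(1 − (-644746)) = 1/644747. Expand this rational in ℤ_19: compute digits iteratively via d_i = x_i mod 19, x_{i+1} = (x_i − d_i)/19. The first 7 digits are (1, 0, 0, 1, 14, 18, 0).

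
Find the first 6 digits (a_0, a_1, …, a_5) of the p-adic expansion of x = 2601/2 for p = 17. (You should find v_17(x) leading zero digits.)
(a_0, …, a_5) = (0, 0, 13, 8, 8, 8)

v_17(2601/2) = 2, so a_0 = ... = a_1 = 0. Factor out: x = 17^2 · u with u = 9/2 a unit in ℤ_17. Expand u iteratively via a_{v+i} = u_i mod 17, u_{i+1} = (u_i − a_{v+i})/17:
  u_0 = 9/2;  a_2 = 13;  u_1 = (u_0 − 13)/17 = -1/2
  u_1 = -1/2;  a_3 = 8;  u_2 = (u_1 − 8)/17 = -1/2
  u_2 = -1/2;  a_4 = 8;  u_3 = (u_2 − 8)/17 = -1/2
  u_3 = -1/2;  a_5 = 8;  u_4 = (u_3 − 8)/17 = -1/2
Digits: (0, 0, 13, 8, 8, 8).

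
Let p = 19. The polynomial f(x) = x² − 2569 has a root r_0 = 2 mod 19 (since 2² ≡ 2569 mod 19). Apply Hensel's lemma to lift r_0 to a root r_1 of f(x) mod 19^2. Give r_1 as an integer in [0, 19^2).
r_1 = 192 (mod 361)

Hensel's recurrence: r_{i+1} = r_i − f(r_i)·(f′(r_i))^{-1} mod 19^{i+2}, with f′(x) = 2x. Iterate:
  r_0 = 2 (mod 19)
  r_1 = 192 (mod 361)
Final: r_1 = 192, and one checks f(r_1) ≡ 0 mod 19^2.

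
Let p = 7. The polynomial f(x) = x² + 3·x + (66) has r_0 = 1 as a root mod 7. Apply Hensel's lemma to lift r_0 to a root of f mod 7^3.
r_2 = 85 (mod 343)

Hensel: r_{i+1} = r_i − f(r_i)·(f′(r_i))^{-1} mod 7^{i+2}, f′(x) = 2x + 3. Iterate:
  r_0 = 1 (mod 7)
  r_1 = 36 (mod 49)
  r_2 = 85 (mod 343)
Final: r = 85 satisfies f(r) ≡ 0 mod 7^3.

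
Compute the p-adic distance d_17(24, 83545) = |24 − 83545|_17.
d_17(24, 83545) = 1/83521

Step 1 — x − y = 24 − 83545 = -83521. Step 2 — v_17(-83521) = 4 (factor: -83521 = −(17^4 · 1); the sign does not affect v_p). Step 3 — |x − y|_17 = 17^{-4} = 1/83521.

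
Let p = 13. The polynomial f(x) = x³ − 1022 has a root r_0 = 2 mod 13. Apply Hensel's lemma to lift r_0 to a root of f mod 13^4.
r_3 = 14367 (mod 28561)

Hensel: r_{i+1} = r_i − f(r_i)/f′(r_i) mod 13^{i+2}, where f′(x) = 3x². Iterate:
  r_0 = 2 (mod 13)
  r_1 = 2 (mod 169)
  r_2 = 1185 (mod 2197)
  r_3 = 14367 (mod 28561)
Final: r = 14367 with f(r) ≡ 0 mod 13^4.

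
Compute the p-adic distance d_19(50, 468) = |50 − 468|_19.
d_19(50, 468) = 1/19

Step 1 — x − y = 50 − 468 = -418. Step 2 — v_19(-418) = 1 (factor: -418 = −(19^1 · 22); the sign does not affect v_p). Step 3 — |x − y|_19 = 19^{-1} = 1/19.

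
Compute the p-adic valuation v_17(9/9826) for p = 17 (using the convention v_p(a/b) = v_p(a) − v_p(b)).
v_17(9/9826) = -3

Factor powers of 17 from the numerator and denominator of the reduced fraction: 9 = 17^0 · 9 and 9826 = 17^3 · 2. Apply v_p(a/b) = v_p(a) − v_p(b): v_17(9/9826) = 0 − 3 = -3.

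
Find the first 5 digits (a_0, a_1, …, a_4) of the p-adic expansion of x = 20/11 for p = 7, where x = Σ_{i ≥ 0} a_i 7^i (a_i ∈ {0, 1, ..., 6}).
(a_0, …, a_4) = (5, 4, 0, 5, 5)

v_7(20/11) = 0 (numerator and denominator both coprime to 7), so x ∈ ℤ_7^×. Compute digits iteratively via a_i = x_i mod 7, x_{i+1} = (x_i − a_i)/7, with x_0 = x:
  x_0 = 20/11;  a_0 = 5;  x_1 = (x_0 − 5)/7 = -5/11
  x_1 = -5/11;  a_1 = 4;  x_2 = (x_1 − 4)/7 = -7/11
  x_2 = -7/11;  a_2 = 0;  x_3 = (x_2 − 0)/7 = -1/11
  x_3 = -1/11;  a_3 = 5;  x_4 = (x_3 − 5)/7 = -8/11
  x_4 = -8/11;  a_4 = 5;  x_5 = (x_4 − 5)/7 = -9/11
Digits: (5, 4, 0, 5, 5).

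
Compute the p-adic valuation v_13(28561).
v_13(28561) = 4

v_13(n) is the largest exponent k such that 13^k divides n. Factor out: 28561 = 13^4 · 1. (Sign doesn't affect v_p.) So v_13(28561) = 4.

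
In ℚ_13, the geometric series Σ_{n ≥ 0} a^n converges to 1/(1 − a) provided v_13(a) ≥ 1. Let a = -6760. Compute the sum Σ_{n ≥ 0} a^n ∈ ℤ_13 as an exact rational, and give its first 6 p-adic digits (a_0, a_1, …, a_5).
Σ a^n = 1/(1 − a) = 1/6761;  first 6 digits = (1, 0, 12, 9, 0, 6)

v_13(a) = 2 ≥ 1, so the series converges in ℤ_13 to 1/(1 − a) = 1/(1 − (-6760)) = 1/6761. Expand this rational in ℤ_13: compute digits iteratively via d_i = x_i mod 13, x_{i+1} = (x_i − d_i)/13. The first 6 digits are (1, 0, 12, 9, 0, 6).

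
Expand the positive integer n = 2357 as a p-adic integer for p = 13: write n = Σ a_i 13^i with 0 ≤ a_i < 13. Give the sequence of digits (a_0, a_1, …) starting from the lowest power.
(a_0, a_1, …) = (4, 12, 0, 1)

Repeated division by 13 gives the digits low-to-high: 2357 = 4 + 12·13^1 + 1·13^3. Digit sequence: (4, 12, 0, 1).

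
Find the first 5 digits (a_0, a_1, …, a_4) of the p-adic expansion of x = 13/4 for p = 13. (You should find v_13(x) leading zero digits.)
(a_0, …, a_4) = (0, 10, 9, 9, 9)

v_13(13/4) = 1, so a_0 = ... = a_0 = 0. Factor out: x = 13^1 · u with u = 1/4 a unit in ℤ_13. Expand u iteratively via a_{v+i} = u_i mod 13, u_{i+1} = (u_i − a_{v+i})/13:
  u_0 = 1/4;  a_1 = 10;  u_1 = (u_0 − 10)/13 = -3/4
  u_1 = -3/4;  a_2 = 9;  u_2 = (u_1 − 9)/13 = -3/4
  u_2 = -3/4;  a_3 = 9;  u_3 = (u_2 − 9)/13 = -3/4
  u_3 = -3/4;  a_4 = 9;  u_4 = (u_3 − 9)/13 = -3/4
Digits: (0, 10, 9, 9, 9).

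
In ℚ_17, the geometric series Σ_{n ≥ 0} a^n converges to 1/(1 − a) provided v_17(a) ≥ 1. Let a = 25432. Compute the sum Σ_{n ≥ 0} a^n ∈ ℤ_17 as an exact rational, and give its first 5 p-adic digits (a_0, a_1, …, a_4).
Σ a^n = 1/(1 − a) = -1/25431;  first 5 digits = (1, 0, 3, 5, 9)

v_17(a) = 2 ≥ 1, so the series converges in ℤ_17 to 1/(1 − a) = 1/(1 − 25432) = -1/25431. Expand this rational in ℤ_17: compute digits iteratively via d_i = x_i mod 17, x_{i+1} = (x_i − d_i)/17. The first 5 digits are (1, 0, 3, 5, 9).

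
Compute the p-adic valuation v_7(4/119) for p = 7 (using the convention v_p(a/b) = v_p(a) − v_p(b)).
v_7(4/119) = -1

Factor powers of 7 from the numerator and denominator of the reduced fraction: 4 = 7^0 · 4 and 119 = 7^1 · 17. Apply v_p(a/b) = v_p(a) − v_p(b): v_7(4/119) = 0 − 1 = -1.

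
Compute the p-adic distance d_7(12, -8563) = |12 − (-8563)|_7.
d_7(12, -8563) = 1/343

Step 1 — x − y = 12 − (-8563) = 8575. Step 2 — v_7(8575) = 3 (factor: 8575 = (7^3 · 25); the sign does not affect v_p). Step 3 — |x − y|_7 = 7^{-3} = 1/343.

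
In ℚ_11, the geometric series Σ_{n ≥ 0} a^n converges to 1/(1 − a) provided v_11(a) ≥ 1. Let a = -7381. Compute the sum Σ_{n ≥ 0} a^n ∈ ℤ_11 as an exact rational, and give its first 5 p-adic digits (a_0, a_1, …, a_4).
Σ a^n = 1/(1 − a) = 1/7382;  first 5 digits = (1, 0, 5, 5, 2)

v_11(a) = 2 ≥ 1, so the series converges in ℤ_11 to 1/(1 − a) = 1/(1 − (-7381)) = 1/7382. Expand this rational in ℤ_11: compute digits iteratively via d_i = x_i mod 11, x_{i+1} = (x_i − d_i)/11. The first 5 digits are (1, 0, 5, 5, 2).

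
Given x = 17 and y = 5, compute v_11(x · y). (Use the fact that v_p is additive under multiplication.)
v_11(85) = 0

v_p(x) = 0 (factor: 17 = 11^0 · 17); v_p(y) = 0 (factor: 5 = 11^0 · 5). Additivity: v_p(xy) = v_p(x) + v_p(y) = 0 + 0 = 0. (Direct check: xy = 85 = 11^0 · (85).)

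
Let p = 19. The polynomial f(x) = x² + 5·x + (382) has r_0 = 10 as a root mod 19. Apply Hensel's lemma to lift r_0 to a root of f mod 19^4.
r_3 = 82470 (mod 130321)

Hensel: r_{i+1} = r_i − f(r_i)·(f′(r_i))^{-1} mod 19^{i+2}, f′(x) = 2x + 5. Iterate:
  r_0 = 10 (mod 19)
  r_1 = 162 (mod 361)
  r_2 = 162 (mod 6859)
  r_3 = 82470 (mod 130321)
Final: r = 82470 satisfies f(r) ≡ 0 mod 19^4.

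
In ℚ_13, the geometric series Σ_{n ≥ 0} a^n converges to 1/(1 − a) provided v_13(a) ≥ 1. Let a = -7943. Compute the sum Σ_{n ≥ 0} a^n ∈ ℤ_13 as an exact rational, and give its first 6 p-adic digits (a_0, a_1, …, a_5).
Σ a^n = 1/(1 − a) = 1/7944;  first 6 digits = (1, 0, 5, 9, 11, 0)

v_13(a) = 2 ≥ 1, so the series converges in ℤ_13 to 1/(1 − a) = 1/(1 − (-7943)) = 1/7944. Expand this rational in ℤ_13: compute digits iteratively via d_i = x_i mod 13, x_{i+1} = (x_i − d_i)/13. The first 6 digits are (1, 0, 5, 9, 11, 0).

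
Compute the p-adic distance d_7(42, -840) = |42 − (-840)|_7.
d_7(42, -840) = 1/49

Step 1 — x − y = 42 − (-840) = 882. Step 2 — v_7(882) = 2 (factor: 882 = (7^2 · 18); the sign does not affect v_p). Step 3 — |x − y|_7 = 7^{-2} = 1/49.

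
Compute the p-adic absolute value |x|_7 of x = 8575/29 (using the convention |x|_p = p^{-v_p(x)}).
|8575/29|_7 = 1/343

Step 1 — compute v_7(x) by factoring powers of 7 out of the numerator and denominator: v_7(8575/29) = 3. Step 2 — apply |x|_p = p^{-v_p(x)} = 7^{-3} = 1/343.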